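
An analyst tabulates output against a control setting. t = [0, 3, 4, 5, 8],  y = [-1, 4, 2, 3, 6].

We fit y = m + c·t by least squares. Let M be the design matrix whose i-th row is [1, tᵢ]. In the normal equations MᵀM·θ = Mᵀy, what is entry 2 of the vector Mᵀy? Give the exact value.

Entry 2 ↔ basis t, so (Mᵀy)_{2} = Σᵢ (t)·yᵢ = (0)·(-1) + (3)·(4) + (4)·(2) + (5)·(3) + (8)·(6) = 83.

83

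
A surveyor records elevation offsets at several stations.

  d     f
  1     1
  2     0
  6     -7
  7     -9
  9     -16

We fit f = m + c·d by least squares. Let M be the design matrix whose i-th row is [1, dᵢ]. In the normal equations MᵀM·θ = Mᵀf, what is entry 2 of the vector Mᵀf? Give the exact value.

-248

Entry 2 ↔ basis d, so (Mᵀf)_{2} = Σᵢ (d)·fᵢ = (1)·(1) + (2)·(0) + (6)·(-7) + (7)·(-9) + (9)·(-16) = -248.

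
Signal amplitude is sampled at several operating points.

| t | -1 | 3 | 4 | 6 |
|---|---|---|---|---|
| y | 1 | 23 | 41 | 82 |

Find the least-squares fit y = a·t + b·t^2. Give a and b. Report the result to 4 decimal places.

From the data, Σt·t = 62, Σt·t^2 = 306, Σt^2·t^2 = 1634.
For Aᵀy: Σt·y = 724, Σt^2·y = 3816.
Normal equations: [[62, 306]; [306, 1634]]·[a, b]ᵀ = [724, 3816]ᵀ.
Determinant 62·1634 − 306² = 7672.
a = (724·1634 − 306·3816)/7672 = 1915/959; b = (62·3816 − 306·724)/7672 = 1881/959.

a = 1.9969, b = 1.9614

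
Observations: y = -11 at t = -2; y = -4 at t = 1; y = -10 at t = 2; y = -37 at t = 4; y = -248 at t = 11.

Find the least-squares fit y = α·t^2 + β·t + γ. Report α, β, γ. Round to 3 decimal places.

α = -2.015, β = -0.149, γ = -2.675

The normal system XᵀX·[α, β, γ]ᵀ = Xᵀy is [[14930, 1396, 146]; [1396, 146, 16]; [146, 16, 5]]·[α, β, γ]ᵀ = [-30688, -2878, -310]ᵀ.
Row-reducing yields α = -13860/6877, β = -3065/20631, γ = -55178/20631.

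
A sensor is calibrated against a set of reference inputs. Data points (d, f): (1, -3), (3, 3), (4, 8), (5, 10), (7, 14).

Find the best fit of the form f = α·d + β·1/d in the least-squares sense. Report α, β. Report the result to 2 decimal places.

α = 2.13, β = -5.39

Compute the Gram sums: Σd·d = 100, Σd·1/d = 5, Σ1/d·1/d = 217681/176400.
And Σd·f = 186, Σ1/d·f = 4.
So AᵀA·[α, β]ᵀ = Aᵀf: [[100, 5]; [5, 217681/176400]]·[α, β]ᵀ = [186, 4]ᵀ.
Determinant 100·(217681/176400) − 5² = 173581/1764.
α = (186·(217681/176400) − 5·4)/(173581/1764) = 18480333/8679050; β = (100·4 − 5·186)/(173581/1764) = -934920/173581.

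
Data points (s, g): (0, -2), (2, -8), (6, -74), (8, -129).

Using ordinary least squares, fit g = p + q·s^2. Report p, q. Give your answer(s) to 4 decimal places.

The normal equations are: 4·p + 104·q = -213;  104·p + 5408·q = -10952.
(Σ1 = 4, Σs^2 = 104, Σs^2·s^2 = 5408, Σg = -213, Σs^2·g = -10952.)
det = 4·5408 − 104² = 10816.
p = ((-213)·5408 − 104·(-10952))/10816 = -31/26; q = (4·(-10952) − 104·(-213))/10816 = -2707/1352.

p = -1.1923, q = -2.0022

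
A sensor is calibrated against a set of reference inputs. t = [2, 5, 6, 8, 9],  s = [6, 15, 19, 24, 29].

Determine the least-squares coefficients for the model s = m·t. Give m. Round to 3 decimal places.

MᵀM·[m]ᵀ = Mᵀs reads: 210·m = 654.
m = 654/210 = 3.11429.

m = 3.114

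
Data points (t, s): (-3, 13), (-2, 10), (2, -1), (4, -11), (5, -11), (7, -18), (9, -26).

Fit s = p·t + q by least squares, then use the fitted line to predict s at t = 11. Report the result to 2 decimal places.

Sums needed: Σt·t = 188, Σt = 22, Σ1 = 7.
Moment sums: Σt·s = -520, Σs = -44.
So MᵀM·[p, q]ᵀ = Mᵀs: [[188, 22]; [22, 7]]·[p, q]ᵀ = [-520, -44]ᵀ.
Δ = 188·7 − 22² = 832.
p = ((-520)·7 − 22·(-44))/832 = -167/52; q = (188·(-44) − 22·(-520))/832 = 99/26.
At t = 11: ŝ = (-167/52)·(11) + (99/26)·(1) = -1639/52.

ŝ = -31.52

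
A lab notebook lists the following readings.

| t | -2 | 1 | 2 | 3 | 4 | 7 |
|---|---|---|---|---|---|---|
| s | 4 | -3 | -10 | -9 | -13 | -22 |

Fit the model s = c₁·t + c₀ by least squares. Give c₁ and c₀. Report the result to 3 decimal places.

With design matrix A, AᵀA = [[83, 15]; [15, 6]] and Aᵀs = [-264, -53]ᵀ.
Eliminating c₀: 6·(row 1) − 15·(row 2) gives 273·c₁ = 6·(-264) − 15·(-53) = -789, so c₁ = -263/91.
Then c₀ = ((-53) − 15·(-263/91))/6 = -439/273.

c₁ = -2.890, c₀ = -1.608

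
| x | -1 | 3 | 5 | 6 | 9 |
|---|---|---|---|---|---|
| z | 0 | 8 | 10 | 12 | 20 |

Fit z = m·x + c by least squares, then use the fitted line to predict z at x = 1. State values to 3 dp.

ẑ = 3.471

The normal system AᵀA·[m, c]ᵀ = Aᵀz is [[152, 22]; [22, 5]]·[m, c]ᵀ = [326, 50]ᵀ.
Eliminating c: 5·(row 1) − 22·(row 2) gives 276·m = 5·326 − 22·50 = 530, so m = 265/138.
Then c = (50 − 22·(265/138))/5 = 107/69.
At x = 1: ẑ = (265/138)·(1) + (107/69)·(1) = 479/138.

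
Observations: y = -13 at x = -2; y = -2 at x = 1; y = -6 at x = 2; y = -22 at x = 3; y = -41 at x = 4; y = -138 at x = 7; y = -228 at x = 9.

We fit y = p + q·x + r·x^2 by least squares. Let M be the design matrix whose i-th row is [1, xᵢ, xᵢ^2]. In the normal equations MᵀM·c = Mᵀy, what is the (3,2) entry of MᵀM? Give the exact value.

1164

Row 3 ↔ basis x^2, column 2 ↔ basis x, so (MᵀM)_{3,2} = Σᵢ (x^2)·(x) = (4)·(-2) + (1)·(1) + (4)·(2) + (9)·(3) + (16)·(4) + (49)·(7) + (81)·(9) = 1164.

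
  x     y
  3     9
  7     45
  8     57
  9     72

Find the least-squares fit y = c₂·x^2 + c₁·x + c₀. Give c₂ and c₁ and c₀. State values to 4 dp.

From the data, Σx^2·x^2 = 13139, Σx^2·x = 1611, Σx^2 = 203, Σx·x = 203, Σx = 27, Σ1 = 4.
Moment sums: Σx^2·y = 11766, Σx·y = 1446, Σy = 183.
Normal equations: [[13139, 1611, 203]; [1611, 203, 27]; [203, 27, 4]]·[c₂, c₁, c₀]ᵀ = [11766, 1446, 183]ᵀ.
Inverting the 3×3 Gram matrix, [c₂, c₁, c₀]ᵀ = [348/451, 543/451, -63/41]ᵀ.

c₂ = 0.7716, c₁ = 1.2040, c₀ = -1.5366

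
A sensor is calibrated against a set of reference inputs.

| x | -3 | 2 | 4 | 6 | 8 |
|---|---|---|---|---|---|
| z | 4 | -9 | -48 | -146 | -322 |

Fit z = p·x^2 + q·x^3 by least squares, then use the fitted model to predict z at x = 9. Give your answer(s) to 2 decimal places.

Entries of MᵀM: Σx^2·x^2 = 5745, Σx^2·x^3 = 41357, Σx^3·x^3 = 313689.
Right-hand side: Σx^2·z = -26632, Σx^3·z = -199652.
Δ = 5745·313689 − 41357² = 91741856.
p = ((-26632)·313689 − 41357·(-199652))/91741856 = -24289421/22935464; q = (5745·(-199652) − 41357·(-26632))/91741856 = -11395279/22935464.
At x = 9: ẑ = (-24289421/22935464)·(81) + (-11395279/22935464)·(729) = -2568650373/5733866.

ẑ = -447.98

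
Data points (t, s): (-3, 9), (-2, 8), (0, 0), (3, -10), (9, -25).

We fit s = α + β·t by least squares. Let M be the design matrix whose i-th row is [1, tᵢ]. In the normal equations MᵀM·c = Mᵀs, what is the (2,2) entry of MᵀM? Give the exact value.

Row 2 ↔ basis t, column 2 ↔ basis t, so (MᵀM)_{2,2} = Σᵢ (t)·(t) = (-3)·(-3) + (-2)·(-2) + (0)·(0) + (3)·(3) + (9)·(9) = 103.

103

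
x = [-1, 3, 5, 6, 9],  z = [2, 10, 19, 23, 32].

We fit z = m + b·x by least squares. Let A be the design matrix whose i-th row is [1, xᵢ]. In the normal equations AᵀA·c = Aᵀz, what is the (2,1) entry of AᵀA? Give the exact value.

Row 2 ↔ basis x, column 1 ↔ basis 1, so (AᵀA)_{2,1} = Σᵢ x = (-1)·(1) + (3)·(1) + (5)·(1) + (6)·(1) + (9)·(1) = 22.

22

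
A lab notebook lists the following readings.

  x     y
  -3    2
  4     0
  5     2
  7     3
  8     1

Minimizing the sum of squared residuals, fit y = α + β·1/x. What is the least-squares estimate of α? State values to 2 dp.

Compute the Gram sums: Σ1 = 5, Σ1/x = 323/840, Σ1/x·1/x = 176149/705600.
For Aᵀy: Σy = 8, Σ1/x·y = 241/840.
Δ = 5·(176149/705600) − (323/840)² = 24263/22050.
α = (8·(176149/705600) − (323/840)·(241/840))/(24263/22050) = 70071/40864; β = (5·(241/840) − (323/840)·8)/(24263/22050) = -144795/97052.

α = 1.71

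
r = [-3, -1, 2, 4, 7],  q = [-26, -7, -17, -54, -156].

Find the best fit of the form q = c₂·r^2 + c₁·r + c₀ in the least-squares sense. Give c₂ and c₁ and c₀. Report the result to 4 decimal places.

Forming AᵀA = [[2755, 387, 79]; [387, 79, 9]; [79, 9, 5]] and Aᵀq = [-8817, -1257, -260]ᵀ gives AᵀA·[c₂, c₁, c₀]ᵀ = Aᵀq.
Solving the 3×3 system (Gaussian elimination) gives c₂ = -51289/17350, c₁ = -18051/17350, c₀ = -29671/8675.

c₂ = -2.9561, c₁ = -1.0404, c₀ = -3.4203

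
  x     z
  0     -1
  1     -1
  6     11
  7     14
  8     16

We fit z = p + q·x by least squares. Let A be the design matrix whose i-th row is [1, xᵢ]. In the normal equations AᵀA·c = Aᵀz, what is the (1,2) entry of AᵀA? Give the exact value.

Row 1 ↔ basis 1, column 2 ↔ basis x, so (AᵀA)_{1,2} = Σᵢ x = (1)·(0) + (1)·(1) + (1)·(6) + (1)·(7) + (1)·(8) = 22.

22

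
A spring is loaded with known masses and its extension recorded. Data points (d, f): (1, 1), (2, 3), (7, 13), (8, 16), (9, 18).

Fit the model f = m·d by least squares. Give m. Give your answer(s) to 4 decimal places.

m = 1.9497

Normal-equation sums: Σd·d = 199.
For Mᵀf: Σd·f = 388.
Normal equations: [[199]]·[m]ᵀ = [388]ᵀ.
Hence m = 388 / 199 ≈ 1.94975.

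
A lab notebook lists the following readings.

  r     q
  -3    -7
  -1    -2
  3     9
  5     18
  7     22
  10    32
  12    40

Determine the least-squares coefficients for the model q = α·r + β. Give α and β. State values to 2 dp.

The normal equations are: 337·α + 33·β = 1094;  33·α + 7·β = 112.
(Σr·r = 337, Σr = 33, Σ1 = 7, Σr·q = 1094, Σq = 112.)
det = 337·7 − 33² = 1270.
α = (1094·7 − 33·112)/1270 = 1981/635; β = (337·112 − 33·1094)/1270 = 821/635.

α = 3.12, β = 1.29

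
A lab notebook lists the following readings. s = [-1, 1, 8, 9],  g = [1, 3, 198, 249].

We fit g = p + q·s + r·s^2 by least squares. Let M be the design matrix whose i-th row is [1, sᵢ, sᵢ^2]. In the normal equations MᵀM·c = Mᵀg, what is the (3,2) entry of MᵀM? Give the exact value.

1241

Row 3 ↔ basis s^2, column 2 ↔ basis s, so (MᵀM)_{3,2} = Σᵢ (s^2)·(s) = (1)·(-1) + (1)·(1) + (64)·(8) + (81)·(9) = 1241.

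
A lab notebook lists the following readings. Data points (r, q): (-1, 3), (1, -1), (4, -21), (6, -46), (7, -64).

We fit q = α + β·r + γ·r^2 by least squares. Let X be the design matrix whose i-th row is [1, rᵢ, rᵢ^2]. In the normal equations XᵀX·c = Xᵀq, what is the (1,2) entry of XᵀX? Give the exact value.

17

Row 1 ↔ basis 1, column 2 ↔ basis r, so (XᵀX)_{1,2} = Σᵢ r = (1)·(-1) + (1)·(1) + (1)·(4) + (1)·(6) + (1)·(7) = 17.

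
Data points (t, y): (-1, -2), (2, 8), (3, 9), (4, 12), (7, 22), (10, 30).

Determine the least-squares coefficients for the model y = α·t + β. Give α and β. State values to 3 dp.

The normal system MᵀM·[α, β]ᵀ = Mᵀy is [[179, 25]; [25, 6]]·[α, β]ᵀ = [547, 79]ᵀ.
det = 179·6 − 25² = 449.
α = (547·6 − 25·79)/449 = 1307/449; β = (179·79 − 25·547)/449 = 466/449.

α = 2.911, β = 1.038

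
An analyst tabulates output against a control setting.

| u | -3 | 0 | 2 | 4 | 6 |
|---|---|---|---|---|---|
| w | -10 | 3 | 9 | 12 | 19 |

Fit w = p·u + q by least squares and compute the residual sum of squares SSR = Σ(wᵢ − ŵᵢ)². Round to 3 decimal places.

The normal system AᵀA·[p, q]ᵀ = Aᵀw is [[65, 9]; [9, 5]]·[p, q]ᵀ = [210, 33]ᵀ.
Eliminating q: 5·(row 1) − 9·(row 2) gives 244·p = 5·210 − 9·33 = 753, so p = 753/244.
Then q = (33 − 9·(753/244))/5 = 255/244.
Residuals: -109/61, 477/244, 435/244, -339/244, -137/244; SSR = 3035/244.

SSR = 12.439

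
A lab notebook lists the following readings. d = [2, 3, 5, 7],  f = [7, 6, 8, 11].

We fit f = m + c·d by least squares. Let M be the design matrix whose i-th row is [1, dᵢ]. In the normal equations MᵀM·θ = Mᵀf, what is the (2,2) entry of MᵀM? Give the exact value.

Row 2 ↔ basis d, column 2 ↔ basis d, so (MᵀM)_{2,2} = Σᵢ (d)·(d) = (2)·(2) + (3)·(3) + (5)·(5) + (7)·(7) = 87.

87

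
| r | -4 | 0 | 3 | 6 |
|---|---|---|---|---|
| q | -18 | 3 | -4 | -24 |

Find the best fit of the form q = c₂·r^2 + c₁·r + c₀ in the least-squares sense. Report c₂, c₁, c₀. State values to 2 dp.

c₂ = -0.93, c₁ = 1.20, c₀ = 1.97

XᵀX·[c₂, c₁, c₀]ᵀ = Xᵀq reads: 1633·c₂ + 179·c₁ + 61·c₀ = -1188;  179·c₂ + 61·c₁ + 5·c₀ = -84;  61·c₂ + 5·c₁ + 4·c₀ = -43.
Inverting the 3×3 Gram matrix, [c₂, c₁, c₀]ᵀ = [-5785/6204, 7429/6204, 6121/3102]ᵀ.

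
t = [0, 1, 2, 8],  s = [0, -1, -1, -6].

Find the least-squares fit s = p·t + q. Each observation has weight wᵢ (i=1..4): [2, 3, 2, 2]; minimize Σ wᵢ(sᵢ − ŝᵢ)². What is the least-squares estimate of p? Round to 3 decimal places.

With design matrix X, XᵀWX = [[139, 23]; [23, 9]] and XᵀWs = [-103, -17]ᵀ.
det = 139·9 − 23² = 722.
p = ((-103)·9 − 23·(-17))/722 = -268/361; q = (139·(-17) − 23·(-103))/722 = 3/361.

p = -0.742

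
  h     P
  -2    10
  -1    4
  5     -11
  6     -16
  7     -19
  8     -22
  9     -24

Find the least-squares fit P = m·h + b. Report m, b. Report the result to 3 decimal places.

Compute the Gram sums: Σh·h = 260, Σh = 32, Σ1 = 7.
For AᵀP: Σh·P = -700, ΣP = -78.
Eliminating b: 7·(row 1) − 32·(row 2) gives 796·m = 7·(-700) − 32·(-78) = -2404, so m = -601/199.
Then b = ((-78) − 32·(-601/199))/7 = 530/199.

m = -3.020, b = 2.663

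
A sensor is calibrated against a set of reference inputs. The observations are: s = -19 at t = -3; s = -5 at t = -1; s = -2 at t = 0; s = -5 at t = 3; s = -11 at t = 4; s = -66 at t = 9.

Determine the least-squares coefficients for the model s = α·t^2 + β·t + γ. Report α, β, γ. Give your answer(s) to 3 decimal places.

α = -1.033, β = 2.211, γ = -2.453

Entries of AᵀA: Σt^2·t^2 = 6980, Σt^2·t = 792, Σt^2 = 116, Σt·t = 116, Σt = 12, Σ1 = 6.
And Σt^2·s = -5743, Σt·s = -591, Σs = -108.
Normal equations: [[6980, 792, 116]; [792, 116, 12]; [116, 12, 6]]·[α, β, γ]ᵀ = [-5743, -591, -108]ᵀ.
Row-reducing yields α = -94695/91676, β = 202725/91676, γ = -4324/1763.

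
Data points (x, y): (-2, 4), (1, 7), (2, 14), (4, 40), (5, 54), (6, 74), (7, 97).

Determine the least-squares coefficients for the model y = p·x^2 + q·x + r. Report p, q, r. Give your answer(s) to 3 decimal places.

With design matrix M, MᵀM = [[4611, 749, 135]; [749, 135, 23]; [135, 23, 7]] and Mᵀy = [9486, 1580, 290]ᵀ.
Row-reducing yields p = 69679/45521, q = 122268/45521, r = 140323/45521.

p = 1.531, q = 2.686, r = 3.083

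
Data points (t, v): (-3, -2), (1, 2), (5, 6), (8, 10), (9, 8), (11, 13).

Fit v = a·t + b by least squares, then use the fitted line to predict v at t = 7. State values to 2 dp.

The normal equations are: 301·a + 31·b = 333;  31·a + 6·b = 37.
Eliminating b: 6·(row 1) − 31·(row 2) gives 845·a = 6·333 − 31·37 = 851, so a = 851/845.
Then b = (37 − 31·(851/845))/6 = 814/845.
At t = 7: v̂ = (851/845)·(7) + (814/845)·(1) = 6771/845.

v̂ = 8.01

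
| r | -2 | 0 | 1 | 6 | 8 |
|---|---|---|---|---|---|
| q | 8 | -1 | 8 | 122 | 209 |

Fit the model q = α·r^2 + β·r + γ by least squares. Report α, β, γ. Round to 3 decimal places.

From the data, Σr^2·r^2 = 5409, Σr^2·r = 721, Σr^2 = 105, Σr·r = 105, Σr = 13, Σ1 = 5.
And Σr^2·q = 17808, Σr·q = 2396, Σq = 346.
So MᵀM·[α, β, γ]ᵀ = Mᵀq: [[5409, 721, 105]; [721, 105, 13]; [105, 13, 5]]·[α, β, γ]ᵀ = [17808, 2396, 346]ᵀ.
Inverting the 3×3 Gram matrix, [α, β, γ]ᵀ = [4557/1558, 4071/1558, 766/779]ᵀ.

α = 2.925, β = 2.613, γ = 0.983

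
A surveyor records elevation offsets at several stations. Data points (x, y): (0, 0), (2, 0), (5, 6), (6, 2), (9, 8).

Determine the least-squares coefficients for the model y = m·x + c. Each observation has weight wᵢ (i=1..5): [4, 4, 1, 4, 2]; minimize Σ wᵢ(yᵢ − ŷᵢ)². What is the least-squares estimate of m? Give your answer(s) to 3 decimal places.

m = 0.771

Entries of MᵀWM: Σwᵢ·x·x = 347, Σwᵢ·x = 55, Σwᵢ·1 = 15.
And Σwᵢ·x·y = 222, Σwᵢ·y = 30.
Normal equations: [[347, 55]; [55, 15]]·[m, c]ᵀ = [222, 30]ᵀ.
det = 347·15 − 55² = 2180.
m = (222·15 − 55·30)/2180 = 84/109; c = (347·30 − 55·222)/2180 = -90/109.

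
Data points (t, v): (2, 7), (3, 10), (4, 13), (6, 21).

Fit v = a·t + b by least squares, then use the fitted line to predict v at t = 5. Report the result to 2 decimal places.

v̂ = 17.14

Compute the Gram sums: Σt·t = 65, Σt = 15, Σ1 = 4.
For Xᵀv: Σt·v = 222, Σv = 51.
XᵀX·[a, b]ᵀ = Xᵀv becomes [[65, 15]; [15, 4]]·[a, b]ᵀ = [222, 51]ᵀ.
Δ = 65·4 − 15² = 35.
a = (222·4 − 15·51)/35 = 123/35; b = (65·51 − 15·222)/35 = -3/7.
At t = 5: v̂ = (123/35)·(5) + (-3/7)·(1) = 120/7.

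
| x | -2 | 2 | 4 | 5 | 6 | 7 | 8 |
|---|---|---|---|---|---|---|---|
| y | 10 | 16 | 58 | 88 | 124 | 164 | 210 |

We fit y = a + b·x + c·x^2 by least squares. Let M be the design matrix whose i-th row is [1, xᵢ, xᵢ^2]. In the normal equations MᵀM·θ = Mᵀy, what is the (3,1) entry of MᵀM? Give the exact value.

Row 3 ↔ basis x^2, column 1 ↔ basis 1, so (MᵀM)_{3,1} = Σᵢ x^2 = (4)·(1) + (4)·(1) + (16)·(1) + (25)·(1) + (36)·(1) + (49)·(1) + (64)·(1) = 198.

198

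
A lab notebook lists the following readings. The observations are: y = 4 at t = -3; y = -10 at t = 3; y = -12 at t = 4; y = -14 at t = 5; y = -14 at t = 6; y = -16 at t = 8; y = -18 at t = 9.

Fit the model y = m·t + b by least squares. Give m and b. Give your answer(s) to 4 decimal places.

m = -1.7957, b = -3.2195

From the data, Σt·t = 240, Σt = 32, Σ1 = 7.
Right-hand side: Σt·y = -534, Σy = -80.
AᵀA·[m, b]ᵀ = Aᵀy becomes [[240, 32]; [32, 7]]·[m, b]ᵀ = [-534, -80]ᵀ.
det = 240·7 − 32² = 656.
m = ((-534)·7 − 32·(-80))/656 = -589/328; b = (240·(-80) − 32·(-534))/656 = -132/41.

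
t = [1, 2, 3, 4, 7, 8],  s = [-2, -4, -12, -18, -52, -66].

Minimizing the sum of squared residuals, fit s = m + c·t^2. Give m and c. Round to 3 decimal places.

MᵀM·[m, c]ᵀ = Mᵀs reads: 6·m + 143·c = -154;  143·m + 6851·c = -7186.
(Σ1 = 6, Σt^2 = 143, Σt^2·t^2 = 6851, Σs = -154, Σt^2·s = -7186.)
Determinant 6·6851 − 143² = 20657.
m = ((-154)·6851 − 143·(-7186))/20657 = -2112/1589; c = (6·(-7186) − 143·(-154))/20657 = -21094/20657.

m = -1.329, c = -1.021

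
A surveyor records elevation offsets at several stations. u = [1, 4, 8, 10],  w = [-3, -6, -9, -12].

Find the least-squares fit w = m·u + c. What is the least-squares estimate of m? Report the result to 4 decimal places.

Normal-equation sums: Σu·u = 181, Σu = 23, Σ1 = 4.
And Σu·w = -219, Σw = -30.
MᵀM·[m, c]ᵀ = Mᵀw becomes [[181, 23]; [23, 4]]·[m, c]ᵀ = [-219, -30]ᵀ.
Eliminating c: 4·(row 1) − 23·(row 2) gives 195·m = 4·(-219) − 23·(-30) = -186, so m = -62/65.
Then c = ((-30) − 23·(-62/65))/4 = -131/65.

m = -0.9538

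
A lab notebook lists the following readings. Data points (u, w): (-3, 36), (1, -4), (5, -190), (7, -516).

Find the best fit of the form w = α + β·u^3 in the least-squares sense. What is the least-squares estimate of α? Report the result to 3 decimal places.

α = -3.408

With design matrix X, XᵀX = [[4, 442]; [442, 134004]] and Xᵀw = [-674, -201714]ᵀ.
Eliminating β: 134004·(row 1) − 442·(row 2) gives 340652·α = 134004·(-674) − 442·(-201714) = -1161108, so α = -22329/6551.
Then β = ((-201714) − 442·(-22329/6551))/134004 = -127237/85163.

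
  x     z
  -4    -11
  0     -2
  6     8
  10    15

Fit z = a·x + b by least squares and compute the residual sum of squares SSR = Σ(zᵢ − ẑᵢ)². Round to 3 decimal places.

Compute the Gram sums: Σx·x = 152, Σx = 12, Σ1 = 4.
Moment sums: Σx·z = 242, Σz = 10.
MᵀM·[a, b]ᵀ = Mᵀz becomes [[152, 12]; [12, 4]]·[a, b]ᵀ = [242, 10]ᵀ.
Determinant 152·4 − 12² = 464.
a = (242·4 − 12·10)/464 = 53/29; b = (152·10 − 12·242)/464 = -173/58.
Residuals: -41/58, 57/58, 1/58, -17/58; SSR = 45/29.

SSR = 1.552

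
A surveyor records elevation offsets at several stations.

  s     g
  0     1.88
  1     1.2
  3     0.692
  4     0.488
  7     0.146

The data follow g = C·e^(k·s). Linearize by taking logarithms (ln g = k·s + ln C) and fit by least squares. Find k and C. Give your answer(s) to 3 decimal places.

With ln gᵢ as the transformed response and sᵢ as the regressor:
Sums: Σs = 15.0000, Σ(s)² = 75.0000, Σln g = -2.1962, Σs·ln g = -17.2610.
Normal system: [[75.0000, 15.0000]; [15.0000, 5]]·[k, ln C]ᵀ = [-17.2610, -2.1962]ᵀ.
Δ = 75.0000·5 − (15.0000)² = 150.0000; k = (-17.2610·5 − 15.0000·-2.1962)/150.0000 = -0.35575, ln C = (75.0000·-2.1962 − 15.0000·-17.2610)/150.0000 = 0.62802, so C = exp(0.62802) = 1.87389.

k = -0.356, C = 1.874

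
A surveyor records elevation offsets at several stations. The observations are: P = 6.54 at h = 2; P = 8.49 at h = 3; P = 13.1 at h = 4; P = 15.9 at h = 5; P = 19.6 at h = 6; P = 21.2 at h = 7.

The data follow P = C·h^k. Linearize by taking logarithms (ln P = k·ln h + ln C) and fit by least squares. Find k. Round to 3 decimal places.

Linearized form: ln P = k·ln h + ln C. From the 6 transformed points,
Σln h = 8.5252, Σ(ln h)² = 13.1965, Σln P = 15.3853, Σln h·ln P = 22.9444.
Equations: 13.1965·k + 8.5252·ln C = 22.9444;  8.5252·k + 6·ln C = 15.3853.
Δ = 13.1965·6 − (8.5252)² = 6.5005; k = (22.9444·6 − 8.5252·15.3853)/6.5005 = 1.00056, ln C = (13.1965·15.3853 − 8.5252·22.9444)/6.5005 = 1.14256.

k = 1.001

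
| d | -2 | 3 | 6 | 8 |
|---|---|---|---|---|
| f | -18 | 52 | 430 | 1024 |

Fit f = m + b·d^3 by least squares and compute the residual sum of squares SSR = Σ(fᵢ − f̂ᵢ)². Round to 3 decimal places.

MᵀM·[m, b]ᵀ = Mᵀf reads: 4·m + 747·b = 1488;  747·m + 309593·b = 618716.
(Σ1 = 4, Σd^3 = 747, Σd^3·d^3 = 309593, Σf = 1488, Σd^3·f = 618716.)
det = 4·309593 − 747² = 680363.
m = (1488·309593 − 747·618716)/680363 = -1506468/680363; b = (4·618716 − 747·1488)/680363 = 1363328/680363.
Residuals: 166558/680363, 75488/680363, -416290/680363, 174244/680363; SSR = 348488/680363.

SSR = 0.512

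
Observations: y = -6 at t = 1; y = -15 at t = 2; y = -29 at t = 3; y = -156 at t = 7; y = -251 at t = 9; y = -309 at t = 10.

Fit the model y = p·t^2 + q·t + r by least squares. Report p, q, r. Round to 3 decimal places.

p = -2.977, q = -1.050, r = -0.991

The normal system XᵀX·[p, q, r]ᵀ = Xᵀy is [[19060, 2108, 244]; [2108, 244, 32]; [244, 32, 6]]·[p, q, r]ᵀ = [-59202, -6564, -766]ᵀ.
Row-reducing yields p = -131/44, q = -21/20, r = -109/110.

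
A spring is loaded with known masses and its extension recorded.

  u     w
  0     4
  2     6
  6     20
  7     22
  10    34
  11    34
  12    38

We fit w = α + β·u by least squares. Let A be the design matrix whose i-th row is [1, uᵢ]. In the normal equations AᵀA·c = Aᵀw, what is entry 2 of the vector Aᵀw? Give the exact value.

1456

Entry 2 ↔ basis u, so (Aᵀw)_{2} = Σᵢ (u)·wᵢ = (0)·(4) + (2)·(6) + (6)·(20) + (7)·(22) + (10)·(34) + (11)·(34) + (12)·(38) = 1456.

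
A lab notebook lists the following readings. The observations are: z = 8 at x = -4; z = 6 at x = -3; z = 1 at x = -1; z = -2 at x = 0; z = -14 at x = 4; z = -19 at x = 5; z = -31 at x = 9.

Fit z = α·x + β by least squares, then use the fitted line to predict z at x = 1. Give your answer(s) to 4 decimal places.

Compute the Gram sums: Σx·x = 148, Σx = 10, Σ1 = 7.
Moment sums: Σx·z = -481, Σz = -51.
MᵀM·[α, β]ᵀ = Mᵀz becomes [[148, 10]; [10, 7]]·[α, β]ᵀ = [-481, -51]ᵀ.
Determinant 148·7 − 10² = 936.
α = ((-481)·7 − 10·(-51))/936 = -2857/936; β = (148·(-51) − 10·(-481))/936 = -1369/468.
At x = 1: ẑ = (-2857/936)·(1) + (-1369/468)·(1) = -1865/312.

ẑ = -5.9776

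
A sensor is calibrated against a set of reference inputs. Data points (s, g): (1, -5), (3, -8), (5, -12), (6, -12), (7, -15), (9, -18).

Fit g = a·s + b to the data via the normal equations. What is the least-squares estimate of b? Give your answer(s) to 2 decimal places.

b = -3.27

From the data, Σs·s = 201, Σs = 31, Σ1 = 6.
For Mᵀg: Σs·g = -428, Σg = -70.
Eliminating b: 6·(row 1) − 31·(row 2) gives 245·a = 6·(-428) − 31·(-70) = -398, so a = -398/245.
Then b = ((-70) − 31·(-398/245))/6 = -802/245.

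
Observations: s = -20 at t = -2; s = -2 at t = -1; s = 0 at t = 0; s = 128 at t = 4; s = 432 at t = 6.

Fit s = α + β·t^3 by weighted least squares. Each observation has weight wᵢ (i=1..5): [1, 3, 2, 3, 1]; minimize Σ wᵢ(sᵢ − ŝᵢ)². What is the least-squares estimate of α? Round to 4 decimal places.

With design matrix A, AᵀWA = [[10, 397]; [397, 59011]] and AᵀWs = [790, 118054]ᵀ.
det = 10·59011 − 397² = 432501.
α = (790·59011 − 397·118054)/432501 = -82916/144167; β = (10·118054 − 397·790)/432501 = 288970/144167.

α = -0.5751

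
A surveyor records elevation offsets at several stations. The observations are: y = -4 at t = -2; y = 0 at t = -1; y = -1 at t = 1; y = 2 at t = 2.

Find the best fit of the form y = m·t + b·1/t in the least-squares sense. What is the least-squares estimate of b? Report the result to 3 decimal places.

Forming XᵀX = [[10, 4]; [4, 5/2]] and Xᵀy = [11, 2]ᵀ gives XᵀX·[m, b]ᵀ = Xᵀy.
Δ = 10·(5/2) − 4² = 9.
m = (11·(5/2) − 4·2)/9 = 13/6; b = (10·2 − 4·11)/9 = -8/3.

b = -2.667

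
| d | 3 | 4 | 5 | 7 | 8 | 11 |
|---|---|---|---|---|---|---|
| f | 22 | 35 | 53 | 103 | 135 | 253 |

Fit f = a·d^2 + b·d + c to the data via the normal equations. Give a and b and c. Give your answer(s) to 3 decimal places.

a = 2.141, b = -0.993, c = 5.118

From the data, Σd^2·d^2 = 22100, Σd^2·d = 2402, Σd^2 = 284, Σd·d = 284, Σd = 38, Σ1 = 6.
Right-hand side: Σd^2·f = 46383, Σd·f = 5055, Σf = 601.
Solving the 3×3 system (Gaussian elimination) gives a = 2385/1114, b = -5531/5570, c = 14254/2785.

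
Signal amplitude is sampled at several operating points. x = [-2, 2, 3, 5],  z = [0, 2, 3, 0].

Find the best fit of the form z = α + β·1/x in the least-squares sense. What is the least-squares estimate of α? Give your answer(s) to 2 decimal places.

Sums needed: Σ1 = 4, Σ1/x = 8/15, Σ1/x·1/x = 293/450.
For Mᵀz: Σz = 5, Σ1/x·z = 2.
Eliminating β: (293/450)·(row 1) − (8/15)·(row 2) gives (58/25)·α = (293/450)·5 − (8/15)·2 = 197/90, so α = 985/1044.
Then β = (2 − (8/15)·(985/1044))/(293/450) = 200/87.

α = 0.94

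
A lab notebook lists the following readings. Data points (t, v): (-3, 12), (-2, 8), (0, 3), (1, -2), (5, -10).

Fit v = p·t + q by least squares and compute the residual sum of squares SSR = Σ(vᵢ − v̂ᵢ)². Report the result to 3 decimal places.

Entries of AᵀA: Σt·t = 39, Σt = 1, Σ1 = 5.
And Σt·v = -104, Σv = 11.
Determinant 39·5 − 1² = 194.
p = ((-104)·5 − 1·11)/194 = -531/194; q = (39·11 − 1·(-104))/194 = 533/194.
Residuals: 101/97, -43/194, 49/194, -195/97, 91/97; SSR = 1187/194.

SSR = 6.119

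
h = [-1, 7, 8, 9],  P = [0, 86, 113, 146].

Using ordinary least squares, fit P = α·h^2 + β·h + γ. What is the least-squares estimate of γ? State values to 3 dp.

γ = -2.830

The normal equations are: 13059·α + 1583·β + 195·γ = 23272;  1583·α + 195·β + 23·γ = 2820;  195·α + 23·β + 4·γ = 345.
(Σh^2·h^2 = 13059, Σh^2·h = 1583, Σh^2 = 195, Σh·h = 195, Σh = 23, Σ1 = 4, Σh^2·P = 23272, Σh·P = 2820, ΣP = 345.)
Inverting the 3×3 Gram matrix, [α, β, γ]ᵀ = [18803/9722, -8801/9722, -13759/4861]ᵀ.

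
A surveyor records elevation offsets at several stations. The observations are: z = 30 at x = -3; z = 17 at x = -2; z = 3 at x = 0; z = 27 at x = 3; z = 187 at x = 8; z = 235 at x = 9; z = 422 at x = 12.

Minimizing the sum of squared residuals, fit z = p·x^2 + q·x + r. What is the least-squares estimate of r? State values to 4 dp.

r = 2.4590

With design matrix A, AᵀA = [[31571, 2961, 311]; [2961, 311, 27]; [311, 27, 7]] and Aᵀz = [92352, 8632, 921]ᵀ.
Solving the 3×3 system (Gaussian elimination) gives p = 5922141/1994482, q = -1451797/1994482, r = 2452185/997241.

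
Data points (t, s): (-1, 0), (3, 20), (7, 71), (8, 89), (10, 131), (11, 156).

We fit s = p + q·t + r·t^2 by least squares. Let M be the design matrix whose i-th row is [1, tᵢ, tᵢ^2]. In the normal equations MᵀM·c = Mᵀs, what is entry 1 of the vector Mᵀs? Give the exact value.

467

Entry 1 ↔ basis 1, so (Mᵀs)_{1} = Σᵢ sᵢ = (1)·(0) + (1)·(20) + (1)·(71) + (1)·(89) + (1)·(131) + (1)·(156) = 467.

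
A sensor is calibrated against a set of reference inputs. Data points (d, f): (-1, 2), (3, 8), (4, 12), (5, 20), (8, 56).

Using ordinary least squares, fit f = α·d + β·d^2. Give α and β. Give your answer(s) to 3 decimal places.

Setting ∂/∂α … = 0 gives: 115·α + 727·β = 618;  727·α + 5059·β = 4350.
Δ = 115·5059 − 727² = 53256.
α = (618·5059 − 727·4350)/53256 = -2999/4438; β = (115·4350 − 727·618)/53256 = 4247/4438.

α = -0.676, β = 0.957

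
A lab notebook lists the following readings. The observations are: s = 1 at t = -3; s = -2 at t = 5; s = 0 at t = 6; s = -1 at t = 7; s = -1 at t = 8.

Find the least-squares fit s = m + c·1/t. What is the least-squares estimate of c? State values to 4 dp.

c = -4.1695

From the data, Σ1 = 5, Σ1/t = 253/840, Σ1/t·1/t = 151649/705600.
And Σs = -3, Σ1/t·s = -841/840.
det = 5·(151649/705600) − (253/840)² = 57853/58800.
m = ((-3)·(151649/705600) − (253/840)·(-841/840))/(57853/58800) = -121087/347118; c = (5·(-841/840) − (253/840)·(-3))/(57853/58800) = -241220/57853.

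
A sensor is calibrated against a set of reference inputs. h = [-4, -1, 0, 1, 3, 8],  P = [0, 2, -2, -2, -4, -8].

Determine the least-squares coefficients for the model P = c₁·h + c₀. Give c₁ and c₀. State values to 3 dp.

c₁ = -0.769, c₀ = -1.437

Forming MᵀM = [[91, 7]; [7, 6]] and MᵀP = [-80, -14]ᵀ gives MᵀM·[c₁, c₀]ᵀ = MᵀP.
det = 91·6 − 7² = 497.
c₁ = ((-80)·6 − 7·(-14))/497 = -382/497; c₀ = (91·(-14) − 7·(-80))/497 = -102/71.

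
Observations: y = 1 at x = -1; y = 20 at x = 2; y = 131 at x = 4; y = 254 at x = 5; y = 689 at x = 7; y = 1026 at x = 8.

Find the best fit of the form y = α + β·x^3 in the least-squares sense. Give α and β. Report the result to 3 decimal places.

α = 3.617, β = 1.997

The normal equations are: 6·α + 1051·β = 2121;  1051·α + 399579·β = 801932.
Eliminating β: 399579·(row 1) − 1051·(row 2) gives 1292873·α = 399579·2121 − 1051·801932 = 4676527, so α = 4676527/1292873.
Then β = (801932 − 1051·(4676527/1292873))/399579 = 2582421/1292873.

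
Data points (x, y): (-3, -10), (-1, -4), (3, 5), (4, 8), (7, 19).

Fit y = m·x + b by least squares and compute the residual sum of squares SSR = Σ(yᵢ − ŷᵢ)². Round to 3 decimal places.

From the data, Σx·x = 84, Σx = 10, Σ1 = 5.
And Σx·y = 214, Σy = 18.
MᵀM·[m, b]ᵀ = Mᵀy becomes [[84, 10]; [10, 5]]·[m, b]ᵀ = [214, 18]ᵀ.
Determinant 84·5 − 10² = 320.
m = (214·5 − 10·18)/320 = 89/32; b = (84·18 − 10·214)/320 = -157/80.
Residuals: 49/160, 119/160, -221/160, -93/80, 239/160; SSR = 491/80.

SSR = 6.138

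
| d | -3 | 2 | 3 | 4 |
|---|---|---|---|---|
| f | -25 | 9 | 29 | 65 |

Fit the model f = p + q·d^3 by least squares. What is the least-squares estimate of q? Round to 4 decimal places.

Setting ∂/∂p … = 0 gives: 4·p + 72·q = 78;  72·p + 5618·q = 5690.
det = 4·5618 − 72² = 17288.
p = (78·5618 − 72·5690)/17288 = 7131/4322; q = (4·5690 − 72·78)/17288 = 2143/2161.

q = 0.9917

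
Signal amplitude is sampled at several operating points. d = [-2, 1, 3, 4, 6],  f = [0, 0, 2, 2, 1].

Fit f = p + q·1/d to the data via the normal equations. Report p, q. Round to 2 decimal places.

Entries of XᵀX: Σ1 = 5, Σ1/d = 5/4, Σ1/d·1/d = 209/144.
Right-hand side: Σf = 5, Σ1/d·f = 4/3.
So XᵀX·[p, q]ᵀ = Xᵀf: [[5, 5/4]; [5/4, 209/144]]·[p, q]ᵀ = [5, 4/3]ᵀ.
Eliminating q: (209/144)·(row 1) − (5/4)·(row 2) gives (205/36)·p = (209/144)·5 − (5/4)·(4/3) = 805/144, so p = 161/164.
Then q = ((4/3) − (5/4)·(161/164))/(209/144) = 3/41.

p = 0.98, q = 0.07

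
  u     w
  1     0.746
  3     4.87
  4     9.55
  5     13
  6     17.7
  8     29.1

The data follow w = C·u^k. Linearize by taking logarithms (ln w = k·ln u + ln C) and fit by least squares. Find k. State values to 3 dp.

Taking logs, ln w = k·ln u + ln C, so regress ln w on ln u.
Σln u = 7.9655, Σ(ln u)² = 13.2535, Σln w = 12.3559, Σln u·ln w = 21.1536.
Equations: 13.2535·k + 7.9655·ln C = 21.1536;  7.9655·k + 6·ln C = 12.3559.
Slope k = (n·Σln u·ln w − Σln u·Σln w)/(n·Σ(ln u)² − (Σln u)²) = (6·21.1536 − 7.9655·12.3559)/16.0713 = 1.77336; ln C = (Σln w − k·Σln u)/n = -0.29499.

k = 1.773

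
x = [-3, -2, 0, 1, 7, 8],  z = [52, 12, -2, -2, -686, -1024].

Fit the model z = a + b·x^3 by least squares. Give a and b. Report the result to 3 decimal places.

Entries of MᵀM: Σ1 = 6, Σx^3 = 821, Σx^3·x^3 = 380587.
For Mᵀz: Σz = -1650, Σx^3·z = -761088.
det = 6·380587 − 821² = 1609481.
a = ((-1650)·380587 − 821·(-761088))/1609481 = -3115302/1609481; b = (6·(-761088) − 821·(-1650))/1609481 = -3211878/1609481.

a = -1.936, b = -1.996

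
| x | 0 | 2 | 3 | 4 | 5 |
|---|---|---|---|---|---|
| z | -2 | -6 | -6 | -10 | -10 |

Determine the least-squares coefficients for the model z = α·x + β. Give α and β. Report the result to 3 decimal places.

With design matrix A, AᵀA = [[54, 14]; [14, 5]] and Aᵀz = [-120, -34]ᵀ.
Eliminating β: 5·(row 1) − 14·(row 2) gives 74·α = 5·(-120) − 14·(-34) = -124, so α = -62/37.
Then β = ((-34) − 14·(-62/37))/5 = -78/37.

α = -1.676, β = -2.108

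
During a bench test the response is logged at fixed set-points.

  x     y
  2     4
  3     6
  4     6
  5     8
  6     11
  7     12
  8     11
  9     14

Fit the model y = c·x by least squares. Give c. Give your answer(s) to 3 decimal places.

AᵀA·[c]ᵀ = Aᵀy reads: 284·c = 454.
(Σx·x = 284, Σx·y = 454.)
Hence c = 454 / 284 ≈ 1.59859.

c = 1.599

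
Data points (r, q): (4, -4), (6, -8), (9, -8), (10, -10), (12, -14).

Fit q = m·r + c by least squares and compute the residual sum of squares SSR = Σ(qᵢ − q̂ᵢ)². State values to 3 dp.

SSR = 7.059

The normal equations are: 377·m + 41·c = -404;  41·m + 5·c = -44.
(Σr·r = 377, Σr = 41, Σ1 = 5, Σr·q = -404, Σq = -44.)
Determinant 377·5 − 41² = 204.
m = ((-404)·5 − 41·(-44))/204 = -18/17; c = (377·(-44) − 41·(-404))/204 = -2/17.
Residuals: 6/17, -26/17, 28/17, 12/17, -20/17; SSR = 120/17.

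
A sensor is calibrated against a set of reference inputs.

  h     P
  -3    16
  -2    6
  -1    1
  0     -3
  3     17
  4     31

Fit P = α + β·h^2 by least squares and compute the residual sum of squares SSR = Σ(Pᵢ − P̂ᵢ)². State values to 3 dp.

The normal equations are: 6·α + 39·β = 68;  39·α + 435·β = 818.
(Σ1 = 6, Σh^2 = 39, Σh^2·h^2 = 435, ΣP = 68, Σh^2·P = 818.)
Δ = 6·435 − 39² = 1089.
α = (68·435 − 39·818)/1089 = -258/121; β = (6·818 − 39·68)/1089 = 752/363.
Residuals: -62/121, -56/363, 35/33, -105/121, 59/121, -5/363; SSR = 872/363.

SSR = 2.402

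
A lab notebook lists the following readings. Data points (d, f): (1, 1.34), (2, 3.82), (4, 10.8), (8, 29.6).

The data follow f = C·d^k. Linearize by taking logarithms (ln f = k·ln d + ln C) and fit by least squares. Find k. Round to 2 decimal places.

k = 1.49

Linearized form: ln f = k·ln d + ln C. From the 4 transformed points,
Σln d = 4.1589, Σ(ln d)² = 6.7263, Σln f = 7.4002, Σln d·ln f = 11.2724.
Normal system: [[6.7263, 4.1589]; [4.1589, 4]]·[k, ln C]ᵀ = [11.2724, 7.4002]ᵀ.
Δ = 6.7263·4 − (4.1589)² = 9.6091; k = (11.2724·4 − 4.1589·7.4002)/9.6091 = 1.48953, ln C = (6.7263·7.4002 − 4.1589·11.2724)/9.6091 = 0.30137.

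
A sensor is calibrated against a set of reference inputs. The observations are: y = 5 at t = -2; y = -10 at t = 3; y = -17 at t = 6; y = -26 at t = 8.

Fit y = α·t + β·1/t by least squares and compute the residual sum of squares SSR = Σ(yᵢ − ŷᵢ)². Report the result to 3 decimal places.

SSR = 5.079

Forming AᵀA = [[113, 4]; [4, 233/576]] and Aᵀy = [-350, -143/12]ᵀ gives AᵀA·[α, β]ᵀ = Aᵀy.
Eliminating β: (233/576)·(row 1) − 4·(row 2) gives (17113/576)·α = (233/576)·(-350) − 4·(-143/12) = -27047/288, so α = -54094/17113.
Then β = ((-143/12) − 4·(-54094/17113))/(233/576) = 30768/17113.
Residuals: -7239/17113, -19104/17113, 28515/17113, -16032/17113; SSR = 86922/17113.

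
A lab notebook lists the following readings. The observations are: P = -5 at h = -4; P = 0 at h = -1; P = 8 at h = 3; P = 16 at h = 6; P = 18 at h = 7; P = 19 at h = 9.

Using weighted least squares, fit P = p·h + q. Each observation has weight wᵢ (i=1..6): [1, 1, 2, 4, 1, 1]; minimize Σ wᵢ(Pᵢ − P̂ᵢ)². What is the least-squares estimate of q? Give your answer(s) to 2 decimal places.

q = 2.77

The normal equations are: 309·p + 41·q = 749;  41·p + 10·q = 112.
Δ = 309·10 − 41² = 1409.
p = (749·10 − 41·112)/1409 = 2898/1409; q = (309·112 − 41·749)/1409 = 3899/1409.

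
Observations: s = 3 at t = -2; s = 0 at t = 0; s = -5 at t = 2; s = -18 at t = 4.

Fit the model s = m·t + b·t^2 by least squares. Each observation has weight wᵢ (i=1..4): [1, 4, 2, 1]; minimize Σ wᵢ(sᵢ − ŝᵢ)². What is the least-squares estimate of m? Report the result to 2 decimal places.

Forming AᵀWA = [[28, 72]; [72, 304]] and AᵀWs = [-98, -316]ᵀ gives AᵀWA·[m, b]ᵀ = AᵀWs.
Eliminating b: 304·(row 1) − 72·(row 2) gives 3328·m = 304·(-98) − 72·(-316) = -7040, so m = -55/26.
Then b = ((-316) − 72·(-55/26))/304 = -7/13.

m = -2.12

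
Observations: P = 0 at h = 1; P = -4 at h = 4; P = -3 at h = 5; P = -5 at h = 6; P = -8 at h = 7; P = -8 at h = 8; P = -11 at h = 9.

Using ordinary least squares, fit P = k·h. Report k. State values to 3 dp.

k = -1.029

Sums needed: Σh·h = 272.
Moment sums: Σh·P = -280.
MᵀM·[k]ᵀ = MᵀP becomes [[272]]·[k]ᵀ = [-280]ᵀ.
k = (-280)/272 = -1.02941.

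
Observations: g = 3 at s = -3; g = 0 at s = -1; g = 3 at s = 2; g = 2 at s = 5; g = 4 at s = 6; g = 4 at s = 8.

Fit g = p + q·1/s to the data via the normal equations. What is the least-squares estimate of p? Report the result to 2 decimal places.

p = 2.79

Setting ∂/∂p … = 0 gives: 6·p + (-41/120)·q = 16;  (-41/120)·p + (20801/14400)·q = 31/15.
Eliminating q: (20801/14400)·(row 1) − (-41/120)·(row 2) gives (4925/576)·p = (20801/14400)·16 − (-41/120)·(31/15) = 14291/600, so p = 342984/123125.
Then q = ((31/15) − (-41/120)·(342984/123125))/(20801/14400) = 51456/24625.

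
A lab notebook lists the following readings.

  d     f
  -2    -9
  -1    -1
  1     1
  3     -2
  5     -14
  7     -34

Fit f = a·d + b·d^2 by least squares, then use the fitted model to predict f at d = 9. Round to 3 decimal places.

Setting ∂/∂a … = 0 gives: 89·a + 487·b = -294;  487·a + 3125·b = -2070.
Eliminating b: 3125·(row 1) − 487·(row 2) gives 40956·a = 3125·(-294) − 487·(-2070) = 89340, so a = 7445/3413.
Then b = ((-2070) − 487·(7445/3413))/3125 = -3421/3413.
At d = 9: f̂ = (7445/3413)·(9) + (-3421/3413)·(81) = -210096/3413.

f̂ = -61.558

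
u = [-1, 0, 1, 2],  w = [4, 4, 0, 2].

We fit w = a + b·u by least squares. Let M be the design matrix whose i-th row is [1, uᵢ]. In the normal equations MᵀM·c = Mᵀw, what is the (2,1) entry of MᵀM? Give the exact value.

2

Row 2 ↔ basis u, column 1 ↔ basis 1, so (MᵀM)_{2,1} = Σᵢ u = (-1)·(1) + (0)·(1) + (1)·(1) + (2)·(1) = 2.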